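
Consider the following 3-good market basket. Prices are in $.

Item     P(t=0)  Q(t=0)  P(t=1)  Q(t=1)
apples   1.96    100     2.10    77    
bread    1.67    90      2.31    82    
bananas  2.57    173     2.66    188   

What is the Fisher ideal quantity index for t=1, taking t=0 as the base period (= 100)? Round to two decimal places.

Laspeyres component (base-period weights):
ΣP(t=0)Q(t=1) = 1.96×77 + 1.67×82 + 2.57×188 = 150.92 + 136.94 + 483.16 = 771.02
ΣP(t=0)Q(t=0) = 1.96×100 + 1.67×90 + 2.57×173 = 196 + 150.3 + 444.61 = 790.91
L = 771.02 / 790.91 × 100 = 97.4852
Paasche component (current-period weights):
ΣP(t=1)Q(t=1) = 2.10×77 + 2.31×82 + 2.66×188 = 161.7 + 189.42 + 500.08 = 851.2
ΣP(t=1)Q(t=0) = 2.10×100 + 2.31×90 + 2.66×173 = 210 + 207.9 + 460.18 = 878.08
P = 851.2 / 878.08 × 100 = 96.9388
Fisher = √(L × P) = √(97.4852 × 96.9388) = 97.2116

97.21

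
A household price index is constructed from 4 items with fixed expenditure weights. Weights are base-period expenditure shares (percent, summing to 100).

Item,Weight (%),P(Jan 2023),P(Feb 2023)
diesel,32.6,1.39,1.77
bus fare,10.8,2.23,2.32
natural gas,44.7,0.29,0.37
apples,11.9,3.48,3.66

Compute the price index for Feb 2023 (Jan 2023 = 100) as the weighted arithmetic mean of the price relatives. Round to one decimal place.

diesel: 32.6 × (1.77/1.39) = 32.6 × 1.273381 = 41.5122
bus fare: 10.8 × (2.32/2.23) = 10.8 × 1.040359 = 11.2359
natural gas: 44.7 × (0.37/0.29) = 44.7 × 1.275862 = 57.0310
apples: 11.9 × (3.66/3.48) = 11.9 × 1.051724 = 12.5155
Index = Σ wᵢ·(p₁ᵢ/p₀ᵢ) = 41.5122 + 11.2359 + 57.0310 + 12.5155 = 122.2947

122.3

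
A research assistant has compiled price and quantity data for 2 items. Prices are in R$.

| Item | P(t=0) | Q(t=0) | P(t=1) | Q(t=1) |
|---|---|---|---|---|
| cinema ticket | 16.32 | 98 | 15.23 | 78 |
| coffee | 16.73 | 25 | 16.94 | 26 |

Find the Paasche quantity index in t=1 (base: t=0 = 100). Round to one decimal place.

85.0

Paasche quantity index uses current-period prices as weights.
ΣP(t=1)·Q(t=1) = 15.23×78 + 16.94×26 = 1187.94 + 440.44 = 1628.38
ΣP(t=1)·Q(t=0) = 15.23×98 + 16.94×25 = 1492.54 + 423.5 = 1916.04
Index = 1628.38 / 1916.04 × 100 = 84.9867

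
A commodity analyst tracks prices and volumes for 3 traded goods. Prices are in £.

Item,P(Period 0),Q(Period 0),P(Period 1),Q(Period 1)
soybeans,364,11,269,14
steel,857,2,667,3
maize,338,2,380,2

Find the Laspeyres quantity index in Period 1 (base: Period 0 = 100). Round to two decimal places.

130.48

Laspeyres quantity index uses base-period prices as weights.
ΣP(Period 0)·Q(Period 1) = 364×14 + 857×3 + 338×2 = 5096 + 2571 + 676 = 8343
ΣP(Period 0)·Q(Period 0) = 364×11 + 857×2 + 338×2 = 4004 + 1714 + 676 = 6394
Index = 8343 / 6394 × 100 = 130.4817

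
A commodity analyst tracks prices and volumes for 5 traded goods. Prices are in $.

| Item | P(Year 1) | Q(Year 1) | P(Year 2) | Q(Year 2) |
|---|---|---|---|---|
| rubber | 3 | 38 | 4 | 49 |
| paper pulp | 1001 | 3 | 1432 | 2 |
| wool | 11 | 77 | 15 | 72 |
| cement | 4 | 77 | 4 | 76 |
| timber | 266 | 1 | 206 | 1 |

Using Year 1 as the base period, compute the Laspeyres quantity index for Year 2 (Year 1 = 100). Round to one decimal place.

77.4

Laspeyres quantity index uses base-period prices as weights.
ΣP(Year 1)·Q(Year 2) = 3×49 + 1001×2 + 11×72 + 4×76 + 266×1 = 147 + 2002 + 792 + 304 + 266 = 3511
ΣP(Year 1)·Q(Year 1) = 3×38 + 1001×3 + 11×77 + 4×77 + 266×1 = 114 + 3003 + 847 + 308 + 266 = 4538
Index = 3511 / 4538 × 100 = 77.3689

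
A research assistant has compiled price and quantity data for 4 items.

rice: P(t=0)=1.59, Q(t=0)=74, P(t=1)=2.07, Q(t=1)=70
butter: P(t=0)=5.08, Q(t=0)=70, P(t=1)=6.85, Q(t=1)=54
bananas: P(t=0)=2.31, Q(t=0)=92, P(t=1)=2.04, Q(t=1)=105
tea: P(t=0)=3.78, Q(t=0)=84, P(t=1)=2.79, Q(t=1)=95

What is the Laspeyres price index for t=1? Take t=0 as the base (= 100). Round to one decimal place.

Laspeyres price index uses base-period quantities as weights.
ΣP(t=1)·Q(t=0) = 2.07×74 + 6.85×70 + 2.04×92 + 2.79×84 = 153.18 + 479.5 + 187.68 + 234.36 = 1054.72
ΣP(t=0)·Q(t=0) = 1.59×74 + 5.08×70 + 2.31×92 + 3.78×84 = 117.66 + 355.6 + 212.52 + 317.52 = 1003.3
Index = 1054.72 / 1003.3 × 100 = 105.1251

105.1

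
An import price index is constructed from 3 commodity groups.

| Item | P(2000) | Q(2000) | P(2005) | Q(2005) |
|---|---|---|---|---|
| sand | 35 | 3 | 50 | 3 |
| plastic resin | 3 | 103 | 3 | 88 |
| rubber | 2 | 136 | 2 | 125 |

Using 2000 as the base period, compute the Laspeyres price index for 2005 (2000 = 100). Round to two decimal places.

106.56

Laspeyres price index uses base-period quantities as weights.
ΣP(2005)·Q(2000) = 50×3 + 3×103 + 2×136 = 150 + 309 + 272 = 731
ΣP(2000)·Q(2000) = 35×3 + 3×103 + 2×136 = 105 + 309 + 272 = 686
Index = 731 / 686 × 100 = 106.5598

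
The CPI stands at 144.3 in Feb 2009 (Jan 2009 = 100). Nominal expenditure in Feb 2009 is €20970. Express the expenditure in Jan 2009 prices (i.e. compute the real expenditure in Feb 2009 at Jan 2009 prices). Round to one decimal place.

Real = Nominal ÷ (Index/100) = 20970 ÷ (144.3/100)
     = 20970 ÷ 1.443 = 14532.2245

14532.2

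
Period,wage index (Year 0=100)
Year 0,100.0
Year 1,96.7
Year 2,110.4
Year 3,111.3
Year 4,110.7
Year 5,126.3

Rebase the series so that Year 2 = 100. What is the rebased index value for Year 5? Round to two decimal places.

Rebased(Year 5) = 126.3 / 110.4 × 100 = 114.4022

114.40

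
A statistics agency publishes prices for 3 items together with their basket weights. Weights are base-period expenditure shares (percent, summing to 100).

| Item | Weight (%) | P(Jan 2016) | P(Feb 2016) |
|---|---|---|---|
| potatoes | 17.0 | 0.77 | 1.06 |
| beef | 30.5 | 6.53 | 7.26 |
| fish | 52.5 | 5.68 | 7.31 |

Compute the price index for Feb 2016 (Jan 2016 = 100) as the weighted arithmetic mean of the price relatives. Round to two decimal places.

potatoes: 17.0 × (1.06/0.77) = 17.0 × 1.376623 = 23.4026
beef: 30.5 × (7.26/6.53) = 30.5 × 1.111792 = 33.9096
fish: 52.5 × (7.31/5.68) = 52.5 × 1.286972 = 67.5660
Index = Σ wᵢ·(p₁ᵢ/p₀ᵢ) = 23.4026 + 33.9096 + 67.5660 = 124.8783

124.88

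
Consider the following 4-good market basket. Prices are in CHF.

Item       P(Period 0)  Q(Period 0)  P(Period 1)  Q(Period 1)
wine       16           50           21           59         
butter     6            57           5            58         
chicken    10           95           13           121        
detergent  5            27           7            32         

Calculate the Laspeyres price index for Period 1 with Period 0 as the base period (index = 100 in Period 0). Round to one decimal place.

Laspeyres price index uses base-period quantities as weights.
ΣP(Period 1)·Q(Period 0) = 21×50 + 5×57 + 13×95 + 7×27 = 1050 + 285 + 1235 + 189 = 2759
ΣP(Period 0)·Q(Period 0) = 16×50 + 6×57 + 10×95 + 5×27 = 800 + 342 + 950 + 135 = 2227
Index = 2759 / 2227 × 100 = 123.8886

123.9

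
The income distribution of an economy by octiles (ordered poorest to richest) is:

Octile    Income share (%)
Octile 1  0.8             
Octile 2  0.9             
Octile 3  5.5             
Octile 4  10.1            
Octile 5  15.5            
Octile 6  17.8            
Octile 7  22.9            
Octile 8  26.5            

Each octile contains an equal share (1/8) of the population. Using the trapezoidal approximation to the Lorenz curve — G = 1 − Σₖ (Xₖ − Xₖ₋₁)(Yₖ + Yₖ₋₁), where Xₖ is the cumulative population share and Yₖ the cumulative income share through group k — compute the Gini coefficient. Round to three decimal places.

Cumulative income shares Yₖ: 0.0080, 0.0170, 0.0720, 0.1730, 0.3280, 0.5060, 0.7350, 1.0000
Σ (Xₖ−Xₖ₋₁)(Yₖ+Yₖ₋₁) = (1/8)(0.0080+0.0000) + (1/8)(0.0170+0.0080) + (1/8)(0.0720+0.0170) + (1/8)(0.1730+0.0720) + (1/8)(0.3280+0.1730) + (1/8)(0.5060+0.3280) + (1/8)(0.7350+0.5060) + (1/8)(1.0000+0.7350)
  = 0.0010 + 0.0031 + 0.0111 + 0.0306 + 0.0626 + 0.1042 + 0.1551 + 0.2169 = 0.5847
G = 1 − 0.5847 = 0.4153

0.415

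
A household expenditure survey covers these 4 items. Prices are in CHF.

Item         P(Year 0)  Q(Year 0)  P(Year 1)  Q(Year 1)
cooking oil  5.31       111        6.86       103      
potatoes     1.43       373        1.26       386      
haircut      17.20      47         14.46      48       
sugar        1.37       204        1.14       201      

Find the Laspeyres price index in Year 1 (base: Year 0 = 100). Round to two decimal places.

96.97

Laspeyres price index uses base-period quantities as weights.
ΣP(Year 1)·Q(Year 0) = 6.86×111 + 1.26×373 + 14.46×47 + 1.14×204 = 761.46 + 469.98 + 679.62 + 232.56 = 2143.62
ΣP(Year 0)·Q(Year 0) = 5.31×111 + 1.43×373 + 17.20×47 + 1.37×204 = 589.41 + 533.39 + 808.4 + 279.48 = 2210.68
Index = 2143.62 / 2210.68 × 100 = 96.9665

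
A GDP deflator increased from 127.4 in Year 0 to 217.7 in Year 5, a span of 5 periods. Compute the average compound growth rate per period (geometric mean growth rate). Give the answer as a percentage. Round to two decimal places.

11.31%

Growth factor = (217.7/127.4)^(1/5) = (1.708791)^(1/5) = 1.113109
Growth rate = 1.113109 − 1 = 0.113109 = 11.3109%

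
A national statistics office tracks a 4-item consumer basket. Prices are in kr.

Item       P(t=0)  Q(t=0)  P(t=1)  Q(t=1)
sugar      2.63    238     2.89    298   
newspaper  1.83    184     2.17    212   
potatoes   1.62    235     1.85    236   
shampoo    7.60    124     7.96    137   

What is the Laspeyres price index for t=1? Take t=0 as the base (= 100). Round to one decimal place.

Laspeyres price index uses base-period quantities as weights.
ΣP(t=1)·Q(t=0) = 2.89×238 + 2.17×184 + 1.85×235 + 7.96×124 = 687.82 + 399.28 + 434.75 + 987.04 = 2508.89
ΣP(t=0)·Q(t=0) = 2.63×238 + 1.83×184 + 1.62×235 + 7.60×124 = 625.94 + 336.72 + 380.7 + 942.4 = 2285.76
Index = 2508.89 / 2285.76 × 100 = 109.7617

109.8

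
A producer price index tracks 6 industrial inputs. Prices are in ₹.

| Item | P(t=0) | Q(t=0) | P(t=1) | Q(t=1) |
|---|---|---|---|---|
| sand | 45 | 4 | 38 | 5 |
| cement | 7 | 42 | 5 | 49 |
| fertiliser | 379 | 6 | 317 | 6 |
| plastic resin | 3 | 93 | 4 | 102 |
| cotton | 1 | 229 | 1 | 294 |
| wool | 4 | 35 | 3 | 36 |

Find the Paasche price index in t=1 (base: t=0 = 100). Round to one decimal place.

87.8

Paasche price index uses current-period quantities as weights.
ΣP(t=1)·Q(t=1) = 38×5 + 5×49 + 317×6 + 4×102 + 1×294 + 3×36 = 190 + 245 + 1902 + 408 + 294 + 108 = 3147
ΣP(t=0)·Q(t=1) = 45×5 + 7×49 + 379×6 + 3×102 + 1×294 + 4×36 = 225 + 343 + 2274 + 306 + 294 + 144 = 3586
Index = 3147 / 3586 × 100 = 87.7579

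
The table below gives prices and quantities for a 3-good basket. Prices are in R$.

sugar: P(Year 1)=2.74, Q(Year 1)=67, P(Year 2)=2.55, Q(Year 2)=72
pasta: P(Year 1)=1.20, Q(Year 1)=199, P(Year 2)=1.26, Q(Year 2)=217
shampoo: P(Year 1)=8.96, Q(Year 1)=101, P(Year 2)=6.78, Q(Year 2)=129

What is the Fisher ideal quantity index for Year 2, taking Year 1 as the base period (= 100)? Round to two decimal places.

Laspeyres component (base-period weights):
ΣP(Year 1)Q(Year 2) = 2.74×72 + 1.20×217 + 8.96×129 = 197.28 + 260.4 + 1155.84 = 1613.52
ΣP(Year 1)Q(Year 1) = 2.74×67 + 1.20×199 + 8.96×101 = 183.58 + 238.8 + 904.96 = 1327.34
L = 1613.52 / 1327.34 × 100 = 121.5604
Paasche component (current-period weights):
ΣP(Year 2)Q(Year 2) = 2.55×72 + 1.26×217 + 6.78×129 = 183.6 + 273.42 + 874.62 = 1331.64
ΣP(Year 2)Q(Year 1) = 2.55×67 + 1.26×199 + 6.78×101 = 170.85 + 250.74 + 684.78 = 1106.37
P = 1331.64 / 1106.37 × 100 = 120.3612
Fisher = √(L × P) = √(121.5604 × 120.3612) = 120.9593

120.96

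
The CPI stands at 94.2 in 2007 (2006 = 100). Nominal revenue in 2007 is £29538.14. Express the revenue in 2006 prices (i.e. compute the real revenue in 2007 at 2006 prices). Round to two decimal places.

31356.84

Real = Nominal ÷ (Index/100) = 29538.14 ÷ (94.2/100)
     = 29538.14 ÷ 0.942 = 31356.8365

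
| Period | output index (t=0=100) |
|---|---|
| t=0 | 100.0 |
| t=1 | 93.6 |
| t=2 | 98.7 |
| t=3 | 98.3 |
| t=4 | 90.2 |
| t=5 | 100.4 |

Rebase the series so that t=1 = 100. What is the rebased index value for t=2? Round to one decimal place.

Rebased(t=2) = 98.7 / 93.6 × 100 = 105.4487

105.4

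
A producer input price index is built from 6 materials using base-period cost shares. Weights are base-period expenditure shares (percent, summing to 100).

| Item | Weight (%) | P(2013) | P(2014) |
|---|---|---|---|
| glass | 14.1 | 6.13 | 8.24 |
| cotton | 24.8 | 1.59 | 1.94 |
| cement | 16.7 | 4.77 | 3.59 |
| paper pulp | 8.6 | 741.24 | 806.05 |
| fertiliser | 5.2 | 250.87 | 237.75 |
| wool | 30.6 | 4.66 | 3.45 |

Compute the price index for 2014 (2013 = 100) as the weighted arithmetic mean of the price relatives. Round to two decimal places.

glass: 14.1 × (8.24/6.13) = 14.1 × 1.344209 = 18.9533
cotton: 24.8 × (1.94/1.59) = 24.8 × 1.220126 = 30.2591
cement: 16.7 × (3.59/4.77) = 16.7 × 0.752621 = 12.5688
paper pulp: 8.6 × (806.05/741.24) = 8.6 × 1.087435 = 9.3519
fertiliser: 5.2 × (237.75/250.87) = 5.2 × 0.947702 = 4.9281
wool: 30.6 × (3.45/4.66) = 30.6 × 0.740343 = 22.6545
Index = Σ wᵢ·(p₁ᵢ/p₀ᵢ) = 18.9533 + 30.2591 + 12.5688 + 9.3519 + 4.9281 + 22.6545 = 98.7157

98.72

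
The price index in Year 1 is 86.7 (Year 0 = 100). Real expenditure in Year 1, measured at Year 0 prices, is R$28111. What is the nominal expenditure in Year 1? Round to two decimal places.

24372.24

Nominal = Real × (Index/100) = 28111 × (86.7/100)
        = 28111 × 0.867 = 24372.2370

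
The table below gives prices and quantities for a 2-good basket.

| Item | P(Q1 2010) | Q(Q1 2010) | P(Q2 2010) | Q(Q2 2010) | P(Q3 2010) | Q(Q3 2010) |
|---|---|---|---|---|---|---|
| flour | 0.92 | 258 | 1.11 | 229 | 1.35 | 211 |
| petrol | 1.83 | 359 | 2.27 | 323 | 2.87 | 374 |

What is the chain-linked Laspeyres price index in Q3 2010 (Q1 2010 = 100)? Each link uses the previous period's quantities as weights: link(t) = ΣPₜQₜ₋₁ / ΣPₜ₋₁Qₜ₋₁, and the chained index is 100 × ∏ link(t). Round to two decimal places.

Link Q1 2010→Q2 2010:
ΣP(Q2 2010)Q(Q1 2010) = 1.11×258 + 2.27×359 = 286.38 + 814.93 = 1101.31
ΣP(Q1 2010)Q(Q1 2010) = 0.92×258 + 1.83×359 = 237.36 + 656.97 = 894.33
link = 1101.31/894.33 = 1.231436
Link Q2 2010→Q3 2010:
ΣP(Q3 2010)Q(Q2 2010) = 1.35×229 + 2.87×323 = 309.15 + 927.01 = 1236.16
ΣP(Q2 2010)Q(Q2 2010) = 1.11×229 + 2.27×323 = 254.19 + 733.21 = 987.4
link = 1236.16/987.4 = 1.251934
Chained index = 100 × 1.231436 × 1.251934 = 154.1677

154.17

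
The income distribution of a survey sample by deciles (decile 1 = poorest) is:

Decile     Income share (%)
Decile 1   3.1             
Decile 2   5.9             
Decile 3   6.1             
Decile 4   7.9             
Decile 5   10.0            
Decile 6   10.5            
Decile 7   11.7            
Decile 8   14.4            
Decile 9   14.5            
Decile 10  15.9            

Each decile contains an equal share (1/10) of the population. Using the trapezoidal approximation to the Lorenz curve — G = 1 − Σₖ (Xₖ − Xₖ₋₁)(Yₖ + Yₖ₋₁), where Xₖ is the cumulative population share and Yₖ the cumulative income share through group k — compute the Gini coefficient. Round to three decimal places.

0.229

Cumulative income shares Yₖ: 0.0310, 0.0900, 0.1510, 0.2300, 0.3300, 0.4350, 0.5520, 0.6960, 0.8410, 1.0000
Σ (Xₖ−Xₖ₋₁)(Yₖ+Yₖ₋₁) = (1/10)(0.0310+0.0000) + (1/10)(0.0900+0.0310) + (1/10)(0.1510+0.0900) + (1/10)(0.2300+0.1510) + (1/10)(0.3300+0.2300) + (1/10)(0.4350+0.3300) + (1/10)(0.5520+0.4350) + (1/10)(0.6960+0.5520) + (1/10)(0.8410+0.6960) + (1/10)(1.0000+0.8410)
  = 0.0031 + 0.0121 + 0.0241 + 0.0381 + 0.0560 + 0.0765 + 0.0987 + 0.1248 + 0.1537 + 0.1841 = 0.7712
G = 1 − 0.7712 = 0.2288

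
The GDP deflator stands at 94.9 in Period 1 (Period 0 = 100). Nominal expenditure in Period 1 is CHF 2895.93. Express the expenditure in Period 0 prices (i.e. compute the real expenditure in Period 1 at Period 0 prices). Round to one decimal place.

Real = Nominal ÷ (Index/100) = 2895.93 ÷ (94.9/100)
     = 2895.93 ÷ 0.949 = 3051.5595

3051.6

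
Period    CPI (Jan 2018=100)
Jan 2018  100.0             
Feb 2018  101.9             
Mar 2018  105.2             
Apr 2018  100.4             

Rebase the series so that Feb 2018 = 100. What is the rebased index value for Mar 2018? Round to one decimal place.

Rebased(Mar 2018) = 105.2 / 101.9 × 100 = 103.2385

103.2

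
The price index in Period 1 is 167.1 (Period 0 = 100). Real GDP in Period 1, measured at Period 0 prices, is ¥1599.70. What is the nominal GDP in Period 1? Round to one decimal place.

Nominal = Real × (Index/100) = 1599.70 × (167.1/100)
        = 1599.70 × 1.671 = 2673.0987

2673.1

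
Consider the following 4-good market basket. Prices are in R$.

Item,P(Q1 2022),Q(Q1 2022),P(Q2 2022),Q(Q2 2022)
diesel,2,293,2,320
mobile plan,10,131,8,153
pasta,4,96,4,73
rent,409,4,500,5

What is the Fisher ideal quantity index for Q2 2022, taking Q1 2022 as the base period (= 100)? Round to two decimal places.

115.48

Laspeyres component (base-period weights):
ΣP(Q1 2022)Q(Q2 2022) = 2×320 + 10×153 + 4×73 + 409×5 = 640 + 1530 + 292 + 2045 = 4507
ΣP(Q1 2022)Q(Q1 2022) = 2×293 + 10×131 + 4×96 + 409×4 = 586 + 1310 + 384 + 1636 = 3916
L = 4507 / 3916 × 100 = 115.0919
Paasche component (current-period weights):
ΣP(Q2 2022)Q(Q2 2022) = 2×320 + 8×153 + 4×73 + 500×5 = 640 + 1224 + 292 + 2500 = 4656
ΣP(Q2 2022)Q(Q1 2022) = 2×293 + 8×131 + 4×96 + 500×4 = 586 + 1048 + 384 + 2000 = 4018
P = 4656 / 4018 × 100 = 115.8785
Fisher = √(L × P) = √(115.0919 × 115.8785) = 115.4846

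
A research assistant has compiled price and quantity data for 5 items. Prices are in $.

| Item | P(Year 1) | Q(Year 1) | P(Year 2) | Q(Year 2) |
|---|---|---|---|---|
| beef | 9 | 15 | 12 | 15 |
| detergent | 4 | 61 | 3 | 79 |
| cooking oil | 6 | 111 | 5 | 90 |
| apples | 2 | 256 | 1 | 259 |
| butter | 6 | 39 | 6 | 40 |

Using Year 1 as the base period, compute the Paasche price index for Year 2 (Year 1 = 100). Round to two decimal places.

Paasche price index uses current-period quantities as weights.
ΣP(Year 2)·Q(Year 2) = 12×15 + 3×79 + 5×90 + 1×259 + 6×40 = 180 + 237 + 450 + 259 + 240 = 1366
ΣP(Year 1)·Q(Year 2) = 9×15 + 4×79 + 6×90 + 2×259 + 6×40 = 135 + 316 + 540 + 518 + 240 = 1749
Index = 1366 / 1749 × 100 = 78.1018

78.10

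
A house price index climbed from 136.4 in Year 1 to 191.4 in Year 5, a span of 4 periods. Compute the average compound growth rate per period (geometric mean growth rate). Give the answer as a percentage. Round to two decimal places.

Growth factor = (191.4/136.4)^(1/4) = (1.403226)^(1/4) = 1.088383
Growth rate = 1.088383 − 1 = 0.088383 = 8.8383%

8.84%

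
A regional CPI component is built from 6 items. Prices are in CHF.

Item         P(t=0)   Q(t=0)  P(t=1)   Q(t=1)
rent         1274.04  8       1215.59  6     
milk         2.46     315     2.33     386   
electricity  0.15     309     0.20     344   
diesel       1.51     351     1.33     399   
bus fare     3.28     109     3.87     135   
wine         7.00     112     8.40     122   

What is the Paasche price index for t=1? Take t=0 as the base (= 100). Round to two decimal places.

Paasche price index uses current-period quantities as weights.
ΣP(t=1)·Q(t=1) = 1215.59×6 + 2.33×386 + 0.20×344 + 1.33×399 + 3.87×135 + 8.40×122 = 7293.54 + 899.38 + 68.8 + 530.67 + 522.45 + 1024.8 = 10339.64
ΣP(t=0)·Q(t=1) = 1274.04×6 + 2.46×386 + 0.15×344 + 1.51×399 + 3.28×135 + 7.00×122 = 7644.24 + 949.56 + 51.6 + 602.49 + 442.8 + 854 = 10544.69
Index = 10339.64 / 10544.69 × 100 = 98.0554

98.06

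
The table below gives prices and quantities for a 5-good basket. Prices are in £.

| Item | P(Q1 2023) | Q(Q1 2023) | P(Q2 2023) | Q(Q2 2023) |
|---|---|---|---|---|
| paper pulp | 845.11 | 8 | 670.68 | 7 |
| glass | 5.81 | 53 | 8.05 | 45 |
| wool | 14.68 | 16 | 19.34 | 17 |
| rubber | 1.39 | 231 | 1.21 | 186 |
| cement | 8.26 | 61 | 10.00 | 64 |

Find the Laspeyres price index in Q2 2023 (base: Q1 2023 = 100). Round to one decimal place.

86.0

Laspeyres price index uses base-period quantities as weights.
ΣP(Q2 2023)·Q(Q1 2023) = 670.68×8 + 8.05×53 + 19.34×16 + 1.21×231 + 10.00×61 = 5365.44 + 426.65 + 309.44 + 279.51 + 610 = 6991.04
ΣP(Q1 2023)·Q(Q1 2023) = 845.11×8 + 5.81×53 + 14.68×16 + 1.39×231 + 8.26×61 = 6760.88 + 307.93 + 234.88 + 321.09 + 503.86 = 8128.64
Index = 6991.04 / 8128.64 × 100 = 86.0050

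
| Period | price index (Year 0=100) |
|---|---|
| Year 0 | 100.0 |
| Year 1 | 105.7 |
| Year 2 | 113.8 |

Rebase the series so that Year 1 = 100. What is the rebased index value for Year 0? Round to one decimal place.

94.6

Rebased(Year 0) = 100.0 / 105.7 × 100 = 94.6074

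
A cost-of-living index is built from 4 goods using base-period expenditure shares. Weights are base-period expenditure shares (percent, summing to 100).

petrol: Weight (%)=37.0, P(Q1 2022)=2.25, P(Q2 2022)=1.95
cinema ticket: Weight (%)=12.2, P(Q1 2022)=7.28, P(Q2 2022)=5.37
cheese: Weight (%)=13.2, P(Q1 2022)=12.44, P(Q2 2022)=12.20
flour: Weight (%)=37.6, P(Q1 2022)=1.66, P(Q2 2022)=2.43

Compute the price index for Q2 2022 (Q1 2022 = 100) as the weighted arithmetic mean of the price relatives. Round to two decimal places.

petrol: 37.0 × (1.95/2.25) = 37.0 × 0.866667 = 32.0667
cinema ticket: 12.2 × (5.37/7.28) = 12.2 × 0.737637 = 8.9992
cheese: 13.2 × (12.20/12.44) = 13.2 × 0.980707 = 12.9453
flour: 37.6 × (2.43/1.66) = 37.6 × 1.463855 = 55.0410
Index = Σ wᵢ·(p₁ᵢ/p₀ᵢ) = 32.0667 + 8.9992 + 12.9453 + 55.0410 = 109.0521

109.05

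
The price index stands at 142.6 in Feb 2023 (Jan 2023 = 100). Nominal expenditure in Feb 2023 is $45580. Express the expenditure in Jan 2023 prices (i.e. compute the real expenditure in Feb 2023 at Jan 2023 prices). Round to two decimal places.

Real = Nominal ÷ (Index/100) = 45580 ÷ (142.6/100)
     = 45580 ÷ 1.426 = 31963.5344

31963.53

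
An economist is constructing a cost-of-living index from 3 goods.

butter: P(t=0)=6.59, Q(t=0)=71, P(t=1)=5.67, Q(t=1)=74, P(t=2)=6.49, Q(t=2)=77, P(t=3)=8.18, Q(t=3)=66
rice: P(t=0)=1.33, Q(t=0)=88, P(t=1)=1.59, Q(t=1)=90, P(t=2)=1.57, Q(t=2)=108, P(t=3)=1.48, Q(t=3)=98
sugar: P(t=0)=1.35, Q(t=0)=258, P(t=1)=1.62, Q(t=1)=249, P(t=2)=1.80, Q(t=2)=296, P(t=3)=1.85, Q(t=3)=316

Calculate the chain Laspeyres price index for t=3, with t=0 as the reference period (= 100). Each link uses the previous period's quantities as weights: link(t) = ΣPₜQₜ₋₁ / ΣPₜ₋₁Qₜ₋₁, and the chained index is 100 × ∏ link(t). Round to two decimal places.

Link t=0→t=1:
ΣP(t=1)Q(t=0) = 5.67×71 + 1.59×88 + 1.62×258 = 402.57 + 139.92 + 417.96 = 960.45
ΣP(t=0)Q(t=0) = 6.59×71 + 1.33×88 + 1.35×258 = 467.89 + 117.04 + 348.3 = 933.23
link = 960.45/933.23 = 1.029168
Link t=1→t=2:
ΣP(t=2)Q(t=1) = 6.49×74 + 1.57×90 + 1.80×249 = 480.26 + 141.3 + 448.2 = 1069.76
ΣP(t=1)Q(t=1) = 5.67×74 + 1.59×90 + 1.62×249 = 419.58 + 143.1 + 403.38 = 966.06
link = 1069.76/966.06 = 1.107343
Link t=2→t=3:
ΣP(t=3)Q(t=2) = 8.18×77 + 1.48×108 + 1.85×296 = 629.86 + 159.84 + 547.6 = 1337.3
ΣP(t=2)Q(t=2) = 6.49×77 + 1.57×108 + 1.80×296 = 499.73 + 169.56 + 532.8 = 1202.09
link = 1337.3/1202.09 = 1.112479
Chained index = 100 × 1.029168 × 1.107343 × 1.112479 = 126.7828

126.78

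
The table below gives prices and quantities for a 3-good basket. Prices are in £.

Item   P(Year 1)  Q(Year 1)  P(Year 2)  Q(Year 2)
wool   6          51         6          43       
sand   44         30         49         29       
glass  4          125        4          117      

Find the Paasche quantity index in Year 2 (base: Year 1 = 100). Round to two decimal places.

Paasche quantity index uses current-period prices as weights.
ΣP(Year 2)·Q(Year 2) = 6×43 + 49×29 + 4×117 = 258 + 1421 + 468 = 2147
ΣP(Year 2)·Q(Year 1) = 6×51 + 49×30 + 4×125 = 306 + 1470 + 500 = 2276
Index = 2147 / 2276 × 100 = 94.3322

94.33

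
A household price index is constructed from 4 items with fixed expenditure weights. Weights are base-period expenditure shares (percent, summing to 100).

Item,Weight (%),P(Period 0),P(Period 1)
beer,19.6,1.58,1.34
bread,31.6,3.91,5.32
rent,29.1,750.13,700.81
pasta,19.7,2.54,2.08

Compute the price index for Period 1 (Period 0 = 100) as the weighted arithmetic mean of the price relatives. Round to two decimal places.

beer: 19.6 × (1.34/1.58) = 19.6 × 0.848101 = 16.6228
bread: 31.6 × (5.32/3.91) = 31.6 × 1.360614 = 42.9954
rent: 29.1 × (700.81/750.13) = 29.1 × 0.934251 = 27.1867
pasta: 19.7 × (2.08/2.54) = 19.7 × 0.818898 = 16.1323
Index = Σ wᵢ·(p₁ᵢ/p₀ᵢ) = 16.6228 + 42.9954 + 27.1867 + 16.1323 = 102.9372

102.94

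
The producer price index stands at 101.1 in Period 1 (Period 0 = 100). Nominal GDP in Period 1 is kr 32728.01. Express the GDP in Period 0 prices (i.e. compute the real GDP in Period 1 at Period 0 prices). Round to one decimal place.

32371.9

Real = Nominal ÷ (Index/100) = 32728.01 ÷ (101.1/100)
     = 32728.01 ÷ 1.011 = 32371.9189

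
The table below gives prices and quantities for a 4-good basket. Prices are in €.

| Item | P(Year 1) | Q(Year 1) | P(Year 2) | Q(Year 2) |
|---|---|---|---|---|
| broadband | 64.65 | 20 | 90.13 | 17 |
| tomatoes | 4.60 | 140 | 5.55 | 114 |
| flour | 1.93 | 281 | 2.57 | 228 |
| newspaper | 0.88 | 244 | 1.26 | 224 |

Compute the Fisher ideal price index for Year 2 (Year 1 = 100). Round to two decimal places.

Laspeyres component (base-period weights):
ΣP(Year 2)Q(Year 1) = 90.13×20 + 5.55×140 + 2.57×281 + 1.26×244 = 1802.6 + 777 + 722.17 + 307.44 = 3609.21
ΣP(Year 1)Q(Year 1) = 64.65×20 + 4.60×140 + 1.93×281 + 0.88×244 = 1293 + 644 + 542.33 + 214.72 = 2694.05
L = 3609.21 / 2694.05 × 100 = 133.9697
Paasche component (current-period weights):
ΣP(Year 2)Q(Year 2) = 90.13×17 + 5.55×114 + 2.57×228 + 1.26×224 = 1532.21 + 632.7 + 585.96 + 282.24 = 3033.11
ΣP(Year 1)Q(Year 2) = 64.65×17 + 4.60×114 + 1.93×228 + 0.88×224 = 1099.05 + 524.4 + 440.04 + 197.12 = 2260.61
P = 3033.11 / 2260.61 × 100 = 134.1722
Fisher = √(L × P) = √(133.9697 × 134.1722) = 134.0709

134.07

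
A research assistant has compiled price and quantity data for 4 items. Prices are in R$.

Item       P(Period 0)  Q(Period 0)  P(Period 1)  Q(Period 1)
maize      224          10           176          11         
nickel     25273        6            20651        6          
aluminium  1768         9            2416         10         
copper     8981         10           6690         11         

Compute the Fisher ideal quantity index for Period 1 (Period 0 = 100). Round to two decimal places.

104.28

Laspeyres component (base-period weights):
ΣP(Period 0)Q(Period 1) = 224×11 + 25273×6 + 1768×10 + 8981×11 = 2464 + 151638 + 17680 + 98791 = 270573
ΣP(Period 0)Q(Period 0) = 224×10 + 25273×6 + 1768×9 + 8981×10 = 2240 + 151638 + 15912 + 89810 = 259600
L = 270573 / 259600 × 100 = 104.2269
Paasche component (current-period weights):
ΣP(Period 1)Q(Period 1) = 176×11 + 20651×6 + 2416×10 + 6690×11 = 1936 + 123906 + 24160 + 73590 = 223592
ΣP(Period 1)Q(Period 0) = 176×10 + 20651×6 + 2416×9 + 6690×10 = 1760 + 123906 + 21744 + 66900 = 214310
P = 223592 / 214310 × 100 = 104.3311
Fisher = √(L × P) = √(104.2269 × 104.3311) = 104.2790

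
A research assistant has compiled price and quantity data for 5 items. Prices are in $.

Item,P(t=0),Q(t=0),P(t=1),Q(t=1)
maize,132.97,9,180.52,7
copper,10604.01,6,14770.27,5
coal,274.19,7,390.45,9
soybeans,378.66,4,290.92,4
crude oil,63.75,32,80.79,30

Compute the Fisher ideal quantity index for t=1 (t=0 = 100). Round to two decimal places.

85.07

Laspeyres component (base-period weights):
ΣP(t=0)Q(t=1) = 132.97×7 + 10604.01×5 + 274.19×9 + 378.66×4 + 63.75×30 = 930.79 + 53020.05 + 2467.71 + 1514.64 + 1912.5 = 59845.69
ΣP(t=0)Q(t=0) = 132.97×9 + 10604.01×6 + 274.19×7 + 378.66×4 + 63.75×32 = 1196.73 + 63624.06 + 1919.33 + 1514.64 + 2040 = 70294.76
L = 59845.69 / 70294.76 × 100 = 85.1354
Paasche component (current-period weights):
ΣP(t=1)Q(t=1) = 180.52×7 + 14770.27×5 + 390.45×9 + 290.92×4 + 80.79×30 = 1263.64 + 73851.35 + 3514.05 + 1163.68 + 2423.7 = 82216.42
ΣP(t=1)Q(t=0) = 180.52×9 + 14770.27×6 + 390.45×7 + 290.92×4 + 80.79×32 = 1624.68 + 88621.62 + 2733.15 + 1163.68 + 2585.28 = 96728.41
P = 82216.42 / 96728.41 × 100 = 84.9972
Fisher = √(L × P) = √(85.1354 × 84.9972) = 85.0662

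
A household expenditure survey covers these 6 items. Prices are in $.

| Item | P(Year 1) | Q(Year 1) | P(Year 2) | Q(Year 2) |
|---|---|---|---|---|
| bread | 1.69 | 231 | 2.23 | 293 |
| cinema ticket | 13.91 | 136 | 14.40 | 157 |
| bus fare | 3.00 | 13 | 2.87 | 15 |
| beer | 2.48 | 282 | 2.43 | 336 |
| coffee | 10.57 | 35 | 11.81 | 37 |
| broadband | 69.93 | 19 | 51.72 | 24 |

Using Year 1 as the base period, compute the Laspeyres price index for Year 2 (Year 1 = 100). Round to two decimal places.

Laspeyres price index uses base-period quantities as weights.
ΣP(Year 2)·Q(Year 1) = 2.23×231 + 14.40×136 + 2.87×13 + 2.43×282 + 11.81×35 + 51.72×19 = 515.13 + 1958.4 + 37.31 + 685.26 + 413.35 + 982.68 = 4592.13
ΣP(Year 1)·Q(Year 1) = 1.69×231 + 13.91×136 + 3.00×13 + 2.48×282 + 10.57×35 + 69.93×19 = 390.39 + 1891.76 + 39 + 699.36 + 369.95 + 1328.67 = 4719.13
Index = 4592.13 / 4719.13 × 100 = 97.3088

97.31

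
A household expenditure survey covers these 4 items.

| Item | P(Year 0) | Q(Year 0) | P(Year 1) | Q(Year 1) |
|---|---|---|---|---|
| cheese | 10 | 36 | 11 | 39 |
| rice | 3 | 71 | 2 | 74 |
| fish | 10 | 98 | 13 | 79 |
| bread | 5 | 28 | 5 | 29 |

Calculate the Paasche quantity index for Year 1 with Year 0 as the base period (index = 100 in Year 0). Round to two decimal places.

89.60

Paasche quantity index uses current-period prices as weights.
ΣP(Year 1)·Q(Year 1) = 11×39 + 2×74 + 13×79 + 5×29 = 429 + 148 + 1027 + 145 = 1749
ΣP(Year 1)·Q(Year 0) = 11×36 + 2×71 + 13×98 + 5×28 = 396 + 142 + 1274 + 140 = 1952
Index = 1749 / 1952 × 100 = 89.6004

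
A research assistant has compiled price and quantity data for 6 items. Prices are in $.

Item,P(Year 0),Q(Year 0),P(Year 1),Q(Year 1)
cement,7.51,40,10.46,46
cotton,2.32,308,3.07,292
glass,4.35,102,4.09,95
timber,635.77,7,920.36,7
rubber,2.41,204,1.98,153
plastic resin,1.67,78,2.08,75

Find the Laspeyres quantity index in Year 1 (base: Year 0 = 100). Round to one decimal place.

Laspeyres quantity index uses base-period prices as weights.
ΣP(Year 0)·Q(Year 1) = 7.51×46 + 2.32×292 + 4.35×95 + 635.77×7 + 2.41×153 + 1.67×75 = 345.46 + 677.44 + 413.25 + 4450.39 + 368.73 + 125.25 = 6380.52
ΣP(Year 0)·Q(Year 0) = 7.51×40 + 2.32×308 + 4.35×102 + 635.77×7 + 2.41×204 + 1.67×78 = 300.4 + 714.56 + 443.7 + 4450.39 + 491.64 + 130.26 = 6530.95
Index = 6380.52 / 6530.95 × 100 = 97.6967

97.7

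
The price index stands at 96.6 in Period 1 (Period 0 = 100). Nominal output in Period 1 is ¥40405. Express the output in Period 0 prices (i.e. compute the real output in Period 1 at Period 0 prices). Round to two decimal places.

41827.12

Real = Nominal ÷ (Index/100) = 40405 ÷ (96.6/100)
     = 40405 ÷ 0.966 = 41827.1222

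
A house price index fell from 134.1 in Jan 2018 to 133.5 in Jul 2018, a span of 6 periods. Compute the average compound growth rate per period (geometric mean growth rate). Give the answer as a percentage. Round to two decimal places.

-0.07%

Growth factor = (133.5/134.1)^(1/6) = (0.995526)^(1/6) = 0.999253
Growth rate = 0.999253 − 1 = -0.000747 = -0.0747%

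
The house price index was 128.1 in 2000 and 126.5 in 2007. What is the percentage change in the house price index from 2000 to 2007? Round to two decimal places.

-1.25%

Change = (126.5 − 128.1) / 128.1 × 100
       = -1.6 / 128.1 × 100 = -1.2490%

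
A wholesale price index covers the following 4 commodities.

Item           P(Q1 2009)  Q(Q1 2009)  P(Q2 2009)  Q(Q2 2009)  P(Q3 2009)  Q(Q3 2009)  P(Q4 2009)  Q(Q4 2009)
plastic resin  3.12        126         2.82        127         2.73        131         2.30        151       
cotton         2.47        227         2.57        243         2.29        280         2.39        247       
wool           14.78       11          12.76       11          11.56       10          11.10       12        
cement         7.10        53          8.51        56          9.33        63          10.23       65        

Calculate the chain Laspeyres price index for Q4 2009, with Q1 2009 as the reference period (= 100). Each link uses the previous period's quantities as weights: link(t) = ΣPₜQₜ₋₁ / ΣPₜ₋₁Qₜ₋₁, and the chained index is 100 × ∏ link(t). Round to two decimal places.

Link Q1 2009→Q2 2009:
ΣP(Q2 2009)Q(Q1 2009) = 2.82×126 + 2.57×227 + 12.76×11 + 8.51×53 = 355.32 + 583.39 + 140.36 + 451.03 = 1530.1
ΣP(Q1 2009)Q(Q1 2009) = 3.12×126 + 2.47×227 + 14.78×11 + 7.10×53 = 393.12 + 560.69 + 162.58 + 376.3 = 1492.69
link = 1530.1/1492.69 = 1.025062
Link Q2 2009→Q3 2009:
ΣP(Q3 2009)Q(Q2 2009) = 2.73×127 + 2.29×243 + 11.56×11 + 9.33×56 = 346.71 + 556.47 + 127.16 + 522.48 = 1552.82
ΣP(Q2 2009)Q(Q2 2009) = 2.82×127 + 2.57×243 + 12.76×11 + 8.51×56 = 358.14 + 624.51 + 140.36 + 476.56 = 1599.57
link = 1552.82/1599.57 = 0.970773
Link Q3 2009→Q4 2009:
ΣP(Q4 2009)Q(Q3 2009) = 2.30×131 + 2.39×280 + 11.10×10 + 10.23×63 = 301.3 + 669.2 + 111 + 644.49 = 1725.99
ΣP(Q3 2009)Q(Q3 2009) = 2.73×131 + 2.29×280 + 11.56×10 + 9.33×63 = 357.63 + 641.2 + 115.6 + 587.79 = 1702.22
link = 1725.99/1702.22 = 1.013964
Chained index = 100 × 1.025062 × 0.970773 × 1.013964 = 100.8999

100.90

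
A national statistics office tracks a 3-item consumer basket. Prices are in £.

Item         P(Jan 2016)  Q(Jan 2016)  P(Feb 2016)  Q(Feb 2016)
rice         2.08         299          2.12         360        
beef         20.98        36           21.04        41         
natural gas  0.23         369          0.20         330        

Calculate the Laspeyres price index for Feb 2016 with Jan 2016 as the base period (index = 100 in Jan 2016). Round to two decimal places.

100.21

Laspeyres price index uses base-period quantities as weights.
ΣP(Feb 2016)·Q(Jan 2016) = 2.12×299 + 21.04×36 + 0.20×369 = 633.88 + 757.44 + 73.8 = 1465.12
ΣP(Jan 2016)·Q(Jan 2016) = 2.08×299 + 20.98×36 + 0.23×369 = 621.92 + 755.28 + 84.87 = 1462.07
Index = 1465.12 / 1462.07 × 100 = 100.2086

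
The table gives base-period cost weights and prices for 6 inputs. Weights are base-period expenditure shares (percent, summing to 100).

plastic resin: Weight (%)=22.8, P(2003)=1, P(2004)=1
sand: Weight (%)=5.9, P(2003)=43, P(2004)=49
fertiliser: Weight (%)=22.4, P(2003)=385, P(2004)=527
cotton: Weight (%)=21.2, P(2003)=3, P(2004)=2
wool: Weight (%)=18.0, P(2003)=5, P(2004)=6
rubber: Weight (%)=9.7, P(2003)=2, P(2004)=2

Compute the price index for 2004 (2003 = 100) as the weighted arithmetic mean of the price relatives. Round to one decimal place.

105.6

plastic resin: 22.8 × (1/1) = 22.8 × 1.000000 = 22.8000
sand: 5.9 × (49/43) = 5.9 × 1.139535 = 6.7233
fertiliser: 22.4 × (527/385) = 22.4 × 1.368831 = 30.6618
cotton: 21.2 × (2/3) = 21.2 × 0.666667 = 14.1333
wool: 18.0 × (6/5) = 18.0 × 1.200000 = 21.6000
rubber: 9.7 × (2/2) = 9.7 × 1.000000 = 9.7000
Index = Σ wᵢ·(p₁ᵢ/p₀ᵢ) = 22.8000 + 6.7233 + 30.6618 + 14.1333 + 21.6000 + 9.7000 = 105.6184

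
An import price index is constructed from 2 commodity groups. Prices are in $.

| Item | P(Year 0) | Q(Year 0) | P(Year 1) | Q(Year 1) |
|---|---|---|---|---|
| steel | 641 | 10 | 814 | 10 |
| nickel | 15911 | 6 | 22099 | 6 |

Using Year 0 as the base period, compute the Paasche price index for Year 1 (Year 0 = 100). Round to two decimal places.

138.14

Paasche price index uses current-period quantities as weights.
ΣP(Year 1)·Q(Year 1) = 814×10 + 22099×6 = 8140 + 132594 = 140734
ΣP(Year 0)·Q(Year 1) = 641×10 + 15911×6 = 6410 + 95466 = 101876
Index = 140734 / 101876 × 100 = 138.1424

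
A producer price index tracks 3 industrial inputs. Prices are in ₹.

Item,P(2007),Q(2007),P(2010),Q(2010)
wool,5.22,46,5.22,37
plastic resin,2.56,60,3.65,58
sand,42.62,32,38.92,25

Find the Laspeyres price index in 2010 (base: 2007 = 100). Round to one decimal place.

Laspeyres price index uses base-period quantities as weights.
ΣP(2010)·Q(2007) = 5.22×46 + 3.65×60 + 38.92×32 = 240.12 + 219 + 1245.44 = 1704.56
ΣP(2007)·Q(2007) = 5.22×46 + 2.56×60 + 42.62×32 = 240.12 + 153.6 + 1363.84 = 1757.56
Index = 1704.56 / 1757.56 × 100 = 96.9845

97.0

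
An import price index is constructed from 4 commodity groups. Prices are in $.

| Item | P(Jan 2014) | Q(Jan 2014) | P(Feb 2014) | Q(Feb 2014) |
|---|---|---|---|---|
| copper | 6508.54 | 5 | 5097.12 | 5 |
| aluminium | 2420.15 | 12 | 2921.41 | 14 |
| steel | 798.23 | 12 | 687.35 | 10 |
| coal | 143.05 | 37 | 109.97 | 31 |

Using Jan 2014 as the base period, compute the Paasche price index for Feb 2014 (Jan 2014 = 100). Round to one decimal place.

97.2

Paasche price index uses current-period quantities as weights.
ΣP(Feb 2014)·Q(Feb 2014) = 5097.12×5 + 2921.41×14 + 687.35×10 + 109.97×31 = 25485.6 + 40899.74 + 6873.5 + 3409.07 = 76667.91
ΣP(Jan 2014)·Q(Feb 2014) = 6508.54×5 + 2420.15×14 + 798.23×10 + 143.05×31 = 32542.7 + 33882.1 + 7982.3 + 4434.55 = 78841.65
Index = 76667.91 / 78841.65 × 100 = 97.2429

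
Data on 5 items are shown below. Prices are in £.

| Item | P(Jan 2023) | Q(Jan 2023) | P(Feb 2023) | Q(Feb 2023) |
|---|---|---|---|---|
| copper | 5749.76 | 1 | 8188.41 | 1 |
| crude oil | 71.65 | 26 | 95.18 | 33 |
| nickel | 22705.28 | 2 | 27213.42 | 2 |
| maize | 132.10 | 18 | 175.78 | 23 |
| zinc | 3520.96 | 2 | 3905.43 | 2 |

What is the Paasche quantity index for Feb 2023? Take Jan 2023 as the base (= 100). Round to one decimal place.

102.0

Paasche quantity index uses current-period prices as weights.
ΣP(Feb 2023)·Q(Feb 2023) = 8188.41×1 + 95.18×33 + 27213.42×2 + 175.78×23 + 3905.43×2 = 8188.41 + 3140.94 + 54426.84 + 4042.94 + 7810.86 = 77609.99
ΣP(Feb 2023)·Q(Jan 2023) = 8188.41×1 + 95.18×26 + 27213.42×2 + 175.78×18 + 3905.43×2 = 8188.41 + 2474.68 + 54426.84 + 3164.04 + 7810.86 = 76064.83
Index = 77609.99 / 76064.83 × 100 = 102.0314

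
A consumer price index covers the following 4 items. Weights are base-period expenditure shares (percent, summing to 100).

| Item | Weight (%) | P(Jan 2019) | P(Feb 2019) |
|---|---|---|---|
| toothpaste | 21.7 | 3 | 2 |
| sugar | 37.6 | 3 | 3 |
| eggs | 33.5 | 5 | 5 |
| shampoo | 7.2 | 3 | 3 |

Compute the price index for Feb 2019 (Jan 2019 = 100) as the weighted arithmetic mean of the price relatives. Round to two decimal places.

toothpaste: 21.7 × (2/3) = 21.7 × 0.666667 = 14.4667
sugar: 37.6 × (3/3) = 37.6 × 1.000000 = 37.6000
eggs: 33.5 × (5/5) = 33.5 × 1.000000 = 33.5000
shampoo: 7.2 × (3/3) = 7.2 × 1.000000 = 7.2000
Index = Σ wᵢ·(p₁ᵢ/p₀ᵢ) = 14.4667 + 37.6000 + 33.5000 + 7.2000 = 92.7667

92.77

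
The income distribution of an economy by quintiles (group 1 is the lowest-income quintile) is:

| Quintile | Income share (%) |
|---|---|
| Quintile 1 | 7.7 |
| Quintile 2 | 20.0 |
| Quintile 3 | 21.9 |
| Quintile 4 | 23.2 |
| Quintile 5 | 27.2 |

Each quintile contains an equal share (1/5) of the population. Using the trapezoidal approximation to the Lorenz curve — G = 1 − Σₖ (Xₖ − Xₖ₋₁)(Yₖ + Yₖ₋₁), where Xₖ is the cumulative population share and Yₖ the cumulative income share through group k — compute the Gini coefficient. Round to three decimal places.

Cumulative income shares Yₖ: 0.0770, 0.2770, 0.4960, 0.7280, 1.0000
Σ (Xₖ−Xₖ₋₁)(Yₖ+Yₖ₋₁) = (1/5)(0.0770+0.0000) + (1/5)(0.2770+0.0770) + (1/5)(0.4960+0.2770) + (1/5)(0.7280+0.4960) + (1/5)(1.0000+0.7280)
  = 0.0154 + 0.0708 + 0.1546 + 0.2448 + 0.3456 = 0.8312
G = 1 − 0.8312 = 0.1688

0.169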